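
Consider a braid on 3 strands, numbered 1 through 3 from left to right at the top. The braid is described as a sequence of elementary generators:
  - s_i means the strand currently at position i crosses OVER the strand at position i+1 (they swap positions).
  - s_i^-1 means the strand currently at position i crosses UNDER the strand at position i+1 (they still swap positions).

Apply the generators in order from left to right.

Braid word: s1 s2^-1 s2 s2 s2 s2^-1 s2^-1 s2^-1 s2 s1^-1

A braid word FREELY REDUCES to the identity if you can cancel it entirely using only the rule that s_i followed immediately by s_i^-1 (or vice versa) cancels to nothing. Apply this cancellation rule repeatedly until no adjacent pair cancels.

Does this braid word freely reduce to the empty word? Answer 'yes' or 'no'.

Gen 1 (s1): push. Stack: [s1]
Gen 2 (s2^-1): push. Stack: [s1 s2^-1]
Gen 3 (s2): cancels prior s2^-1. Stack: [s1]
Gen 4 (s2): push. Stack: [s1 s2]
Gen 5 (s2): push. Stack: [s1 s2 s2]
Gen 6 (s2^-1): cancels prior s2. Stack: [s1 s2]
Gen 7 (s2^-1): cancels prior s2. Stack: [s1]
Gen 8 (s2^-1): push. Stack: [s1 s2^-1]
Gen 9 (s2): cancels prior s2^-1. Stack: [s1]
Gen 10 (s1^-1): cancels prior s1. Stack: []
Reduced word: (empty)

Answer: yes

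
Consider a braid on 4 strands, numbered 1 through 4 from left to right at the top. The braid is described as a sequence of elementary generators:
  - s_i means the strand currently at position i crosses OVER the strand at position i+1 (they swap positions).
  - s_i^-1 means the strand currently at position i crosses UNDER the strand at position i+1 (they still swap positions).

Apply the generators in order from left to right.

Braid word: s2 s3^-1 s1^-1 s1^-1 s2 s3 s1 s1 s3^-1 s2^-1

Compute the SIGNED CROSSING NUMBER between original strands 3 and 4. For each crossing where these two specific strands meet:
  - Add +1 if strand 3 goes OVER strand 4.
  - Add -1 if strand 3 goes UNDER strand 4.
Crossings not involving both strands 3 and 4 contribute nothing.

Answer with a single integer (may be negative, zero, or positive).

Gen 1: crossing 2x3. Both 3&4? no. Sum: 0
Gen 2: crossing 2x4. Both 3&4? no. Sum: 0
Gen 3: crossing 1x3. Both 3&4? no. Sum: 0
Gen 4: crossing 3x1. Both 3&4? no. Sum: 0
Gen 5: 3 over 4. Both 3&4? yes. Contrib: +1. Sum: 1
Gen 6: crossing 3x2. Both 3&4? no. Sum: 1
Gen 7: crossing 1x4. Both 3&4? no. Sum: 1
Gen 8: crossing 4x1. Both 3&4? no. Sum: 1
Gen 9: crossing 2x3. Both 3&4? no. Sum: 1
Gen 10: 4 under 3. Both 3&4? yes. Contrib: +1. Sum: 2

Answer: 2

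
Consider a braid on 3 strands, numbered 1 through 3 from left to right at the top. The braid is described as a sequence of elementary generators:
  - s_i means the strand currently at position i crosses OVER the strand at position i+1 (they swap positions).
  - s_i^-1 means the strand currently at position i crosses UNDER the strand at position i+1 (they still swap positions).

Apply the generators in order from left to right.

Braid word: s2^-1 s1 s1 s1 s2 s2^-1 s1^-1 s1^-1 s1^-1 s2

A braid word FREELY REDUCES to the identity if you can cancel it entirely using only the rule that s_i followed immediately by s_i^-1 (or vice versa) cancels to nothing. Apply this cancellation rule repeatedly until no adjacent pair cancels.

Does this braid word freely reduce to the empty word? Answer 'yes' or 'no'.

Gen 1 (s2^-1): push. Stack: [s2^-1]
Gen 2 (s1): push. Stack: [s2^-1 s1]
Gen 3 (s1): push. Stack: [s2^-1 s1 s1]
Gen 4 (s1): push. Stack: [s2^-1 s1 s1 s1]
Gen 5 (s2): push. Stack: [s2^-1 s1 s1 s1 s2]
Gen 6 (s2^-1): cancels prior s2. Stack: [s2^-1 s1 s1 s1]
Gen 7 (s1^-1): cancels prior s1. Stack: [s2^-1 s1 s1]
Gen 8 (s1^-1): cancels prior s1. Stack: [s2^-1 s1]
Gen 9 (s1^-1): cancels prior s1. Stack: [s2^-1]
Gen 10 (s2): cancels prior s2^-1. Stack: []
Reduced word: (empty)

Answer: yes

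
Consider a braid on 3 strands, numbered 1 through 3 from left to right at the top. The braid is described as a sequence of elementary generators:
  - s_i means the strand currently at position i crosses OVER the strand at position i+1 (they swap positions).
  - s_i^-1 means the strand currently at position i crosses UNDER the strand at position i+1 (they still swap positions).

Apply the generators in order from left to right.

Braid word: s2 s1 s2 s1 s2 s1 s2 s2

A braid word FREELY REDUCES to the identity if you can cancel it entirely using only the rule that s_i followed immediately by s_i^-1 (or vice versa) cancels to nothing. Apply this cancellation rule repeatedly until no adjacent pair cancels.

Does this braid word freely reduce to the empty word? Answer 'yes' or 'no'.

Answer: no

Derivation:
Gen 1 (s2): push. Stack: [s2]
Gen 2 (s1): push. Stack: [s2 s1]
Gen 3 (s2): push. Stack: [s2 s1 s2]
Gen 4 (s1): push. Stack: [s2 s1 s2 s1]
Gen 5 (s2): push. Stack: [s2 s1 s2 s1 s2]
Gen 6 (s1): push. Stack: [s2 s1 s2 s1 s2 s1]
Gen 7 (s2): push. Stack: [s2 s1 s2 s1 s2 s1 s2]
Gen 8 (s2): push. Stack: [s2 s1 s2 s1 s2 s1 s2 s2]
Reduced word: s2 s1 s2 s1 s2 s1 s2 s2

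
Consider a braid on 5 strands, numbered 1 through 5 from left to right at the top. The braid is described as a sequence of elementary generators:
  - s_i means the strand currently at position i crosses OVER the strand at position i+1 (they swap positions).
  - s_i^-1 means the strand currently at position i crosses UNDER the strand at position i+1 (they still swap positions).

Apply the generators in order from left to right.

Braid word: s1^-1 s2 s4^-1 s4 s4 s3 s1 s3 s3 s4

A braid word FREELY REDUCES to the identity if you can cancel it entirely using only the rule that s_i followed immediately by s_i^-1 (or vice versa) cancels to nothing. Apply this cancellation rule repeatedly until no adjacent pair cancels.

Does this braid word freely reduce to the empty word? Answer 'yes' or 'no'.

Answer: no

Derivation:
Gen 1 (s1^-1): push. Stack: [s1^-1]
Gen 2 (s2): push. Stack: [s1^-1 s2]
Gen 3 (s4^-1): push. Stack: [s1^-1 s2 s4^-1]
Gen 4 (s4): cancels prior s4^-1. Stack: [s1^-1 s2]
Gen 5 (s4): push. Stack: [s1^-1 s2 s4]
Gen 6 (s3): push. Stack: [s1^-1 s2 s4 s3]
Gen 7 (s1): push. Stack: [s1^-1 s2 s4 s3 s1]
Gen 8 (s3): push. Stack: [s1^-1 s2 s4 s3 s1 s3]
Gen 9 (s3): push. Stack: [s1^-1 s2 s4 s3 s1 s3 s3]
Gen 10 (s4): push. Stack: [s1^-1 s2 s4 s3 s1 s3 s3 s4]
Reduced word: s1^-1 s2 s4 s3 s1 s3 s3 s4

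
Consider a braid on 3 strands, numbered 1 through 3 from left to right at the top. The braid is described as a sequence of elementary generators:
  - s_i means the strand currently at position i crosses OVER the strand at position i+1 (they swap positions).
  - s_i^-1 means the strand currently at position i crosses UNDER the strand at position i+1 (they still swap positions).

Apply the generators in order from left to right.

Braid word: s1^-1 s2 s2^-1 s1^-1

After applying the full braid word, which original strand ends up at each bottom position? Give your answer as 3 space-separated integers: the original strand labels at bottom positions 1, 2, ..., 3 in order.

Gen 1 (s1^-1): strand 1 crosses under strand 2. Perm now: [2 1 3]
Gen 2 (s2): strand 1 crosses over strand 3. Perm now: [2 3 1]
Gen 3 (s2^-1): strand 3 crosses under strand 1. Perm now: [2 1 3]
Gen 4 (s1^-1): strand 2 crosses under strand 1. Perm now: [1 2 3]

Answer: 1 2 3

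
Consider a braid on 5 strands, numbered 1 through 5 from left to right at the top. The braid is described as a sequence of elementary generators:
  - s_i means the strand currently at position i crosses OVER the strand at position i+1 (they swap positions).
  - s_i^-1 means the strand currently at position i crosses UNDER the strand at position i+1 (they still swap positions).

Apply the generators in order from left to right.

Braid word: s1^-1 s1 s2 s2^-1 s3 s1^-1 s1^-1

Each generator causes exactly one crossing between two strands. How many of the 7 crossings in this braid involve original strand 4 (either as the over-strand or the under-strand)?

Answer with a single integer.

Answer: 1

Derivation:
Gen 1: crossing 1x2. Involves strand 4? no. Count so far: 0
Gen 2: crossing 2x1. Involves strand 4? no. Count so far: 0
Gen 3: crossing 2x3. Involves strand 4? no. Count so far: 0
Gen 4: crossing 3x2. Involves strand 4? no. Count so far: 0
Gen 5: crossing 3x4. Involves strand 4? yes. Count so far: 1
Gen 6: crossing 1x2. Involves strand 4? no. Count so far: 1
Gen 7: crossing 2x1. Involves strand 4? no. Count so far: 1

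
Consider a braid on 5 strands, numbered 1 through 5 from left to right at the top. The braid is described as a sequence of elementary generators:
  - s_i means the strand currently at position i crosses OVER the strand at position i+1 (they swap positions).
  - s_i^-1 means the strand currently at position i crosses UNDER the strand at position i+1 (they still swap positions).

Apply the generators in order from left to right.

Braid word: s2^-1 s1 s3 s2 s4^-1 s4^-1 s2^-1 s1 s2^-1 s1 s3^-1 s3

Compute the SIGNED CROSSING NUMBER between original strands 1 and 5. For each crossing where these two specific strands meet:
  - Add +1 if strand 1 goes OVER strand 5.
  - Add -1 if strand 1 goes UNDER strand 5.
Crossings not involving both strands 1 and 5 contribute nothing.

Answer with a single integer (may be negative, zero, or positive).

Answer: 0

Derivation:
Gen 1: crossing 2x3. Both 1&5? no. Sum: 0
Gen 2: crossing 1x3. Both 1&5? no. Sum: 0
Gen 3: crossing 2x4. Both 1&5? no. Sum: 0
Gen 4: crossing 1x4. Both 1&5? no. Sum: 0
Gen 5: crossing 2x5. Both 1&5? no. Sum: 0
Gen 6: crossing 5x2. Both 1&5? no. Sum: 0
Gen 7: crossing 4x1. Both 1&5? no. Sum: 0
Gen 8: crossing 3x1. Both 1&5? no. Sum: 0
Gen 9: crossing 3x4. Both 1&5? no. Sum: 0
Gen 10: crossing 1x4. Both 1&5? no. Sum: 0
Gen 11: crossing 3x2. Both 1&5? no. Sum: 0
Gen 12: crossing 2x3. Both 1&5? no. Sum: 0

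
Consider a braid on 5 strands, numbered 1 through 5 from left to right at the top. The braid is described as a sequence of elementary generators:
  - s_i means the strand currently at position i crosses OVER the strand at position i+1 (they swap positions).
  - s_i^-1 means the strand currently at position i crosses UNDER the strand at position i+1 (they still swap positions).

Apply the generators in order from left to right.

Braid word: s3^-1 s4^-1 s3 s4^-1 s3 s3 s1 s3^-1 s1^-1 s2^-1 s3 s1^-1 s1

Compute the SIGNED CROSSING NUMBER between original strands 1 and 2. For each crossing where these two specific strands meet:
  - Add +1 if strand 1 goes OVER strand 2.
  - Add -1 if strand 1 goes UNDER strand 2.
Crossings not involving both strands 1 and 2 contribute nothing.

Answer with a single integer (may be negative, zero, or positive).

Answer: 2

Derivation:
Gen 1: crossing 3x4. Both 1&2? no. Sum: 0
Gen 2: crossing 3x5. Both 1&2? no. Sum: 0
Gen 3: crossing 4x5. Both 1&2? no. Sum: 0
Gen 4: crossing 4x3. Both 1&2? no. Sum: 0
Gen 5: crossing 5x3. Both 1&2? no. Sum: 0
Gen 6: crossing 3x5. Both 1&2? no. Sum: 0
Gen 7: 1 over 2. Both 1&2? yes. Contrib: +1. Sum: 1
Gen 8: crossing 5x3. Both 1&2? no. Sum: 1
Gen 9: 2 under 1. Both 1&2? yes. Contrib: +1. Sum: 2
Gen 10: crossing 2x3. Both 1&2? no. Sum: 2
Gen 11: crossing 2x5. Both 1&2? no. Sum: 2
Gen 12: crossing 1x3. Both 1&2? no. Sum: 2
Gen 13: crossing 3x1. Both 1&2? no. Sum: 2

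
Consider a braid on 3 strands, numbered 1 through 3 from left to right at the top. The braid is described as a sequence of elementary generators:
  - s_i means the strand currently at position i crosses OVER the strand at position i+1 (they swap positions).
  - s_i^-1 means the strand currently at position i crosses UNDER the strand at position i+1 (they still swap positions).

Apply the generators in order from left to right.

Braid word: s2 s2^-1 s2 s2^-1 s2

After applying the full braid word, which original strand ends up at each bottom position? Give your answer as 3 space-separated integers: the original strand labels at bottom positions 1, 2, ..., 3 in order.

Gen 1 (s2): strand 2 crosses over strand 3. Perm now: [1 3 2]
Gen 2 (s2^-1): strand 3 crosses under strand 2. Perm now: [1 2 3]
Gen 3 (s2): strand 2 crosses over strand 3. Perm now: [1 3 2]
Gen 4 (s2^-1): strand 3 crosses under strand 2. Perm now: [1 2 3]
Gen 5 (s2): strand 2 crosses over strand 3. Perm now: [1 3 2]

Answer: 1 3 2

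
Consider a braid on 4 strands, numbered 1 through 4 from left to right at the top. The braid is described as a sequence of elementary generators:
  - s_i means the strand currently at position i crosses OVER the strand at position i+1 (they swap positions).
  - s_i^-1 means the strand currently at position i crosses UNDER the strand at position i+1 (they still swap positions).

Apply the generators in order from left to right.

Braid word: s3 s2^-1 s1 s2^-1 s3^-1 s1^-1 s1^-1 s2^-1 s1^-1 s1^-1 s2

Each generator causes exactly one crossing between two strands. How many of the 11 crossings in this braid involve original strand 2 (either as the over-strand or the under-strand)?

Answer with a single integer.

Answer: 6

Derivation:
Gen 1: crossing 3x4. Involves strand 2? no. Count so far: 0
Gen 2: crossing 2x4. Involves strand 2? yes. Count so far: 1
Gen 3: crossing 1x4. Involves strand 2? no. Count so far: 1
Gen 4: crossing 1x2. Involves strand 2? yes. Count so far: 2
Gen 5: crossing 1x3. Involves strand 2? no. Count so far: 2
Gen 6: crossing 4x2. Involves strand 2? yes. Count so far: 3
Gen 7: crossing 2x4. Involves strand 2? yes. Count so far: 4
Gen 8: crossing 2x3. Involves strand 2? yes. Count so far: 5
Gen 9: crossing 4x3. Involves strand 2? no. Count so far: 5
Gen 10: crossing 3x4. Involves strand 2? no. Count so far: 5
Gen 11: crossing 3x2. Involves strand 2? yes. Count so far: 6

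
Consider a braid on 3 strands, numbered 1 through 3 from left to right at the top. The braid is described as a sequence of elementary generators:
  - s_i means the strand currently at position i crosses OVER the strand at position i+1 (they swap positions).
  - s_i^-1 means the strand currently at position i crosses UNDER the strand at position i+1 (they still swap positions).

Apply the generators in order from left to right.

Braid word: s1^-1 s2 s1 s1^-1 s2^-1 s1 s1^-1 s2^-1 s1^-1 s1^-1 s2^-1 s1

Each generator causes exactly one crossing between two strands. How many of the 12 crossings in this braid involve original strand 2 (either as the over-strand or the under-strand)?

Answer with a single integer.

Answer: 8

Derivation:
Gen 1: crossing 1x2. Involves strand 2? yes. Count so far: 1
Gen 2: crossing 1x3. Involves strand 2? no. Count so far: 1
Gen 3: crossing 2x3. Involves strand 2? yes. Count so far: 2
Gen 4: crossing 3x2. Involves strand 2? yes. Count so far: 3
Gen 5: crossing 3x1. Involves strand 2? no. Count so far: 3
Gen 6: crossing 2x1. Involves strand 2? yes. Count so far: 4
Gen 7: crossing 1x2. Involves strand 2? yes. Count so far: 5
Gen 8: crossing 1x3. Involves strand 2? no. Count so far: 5
Gen 9: crossing 2x3. Involves strand 2? yes. Count so far: 6
Gen 10: crossing 3x2. Involves strand 2? yes. Count so far: 7
Gen 11: crossing 3x1. Involves strand 2? no. Count so far: 7
Gen 12: crossing 2x1. Involves strand 2? yes. Count so far: 8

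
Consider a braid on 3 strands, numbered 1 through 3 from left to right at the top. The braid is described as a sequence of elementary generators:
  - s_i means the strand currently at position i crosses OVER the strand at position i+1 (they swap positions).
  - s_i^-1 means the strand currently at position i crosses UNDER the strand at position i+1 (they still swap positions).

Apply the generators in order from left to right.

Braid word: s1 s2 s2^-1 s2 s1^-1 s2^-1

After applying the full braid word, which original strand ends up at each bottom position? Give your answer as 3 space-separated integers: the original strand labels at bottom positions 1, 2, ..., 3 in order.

Answer: 3 1 2

Derivation:
Gen 1 (s1): strand 1 crosses over strand 2. Perm now: [2 1 3]
Gen 2 (s2): strand 1 crosses over strand 3. Perm now: [2 3 1]
Gen 3 (s2^-1): strand 3 crosses under strand 1. Perm now: [2 1 3]
Gen 4 (s2): strand 1 crosses over strand 3. Perm now: [2 3 1]
Gen 5 (s1^-1): strand 2 crosses under strand 3. Perm now: [3 2 1]
Gen 6 (s2^-1): strand 2 crosses under strand 1. Perm now: [3 1 2]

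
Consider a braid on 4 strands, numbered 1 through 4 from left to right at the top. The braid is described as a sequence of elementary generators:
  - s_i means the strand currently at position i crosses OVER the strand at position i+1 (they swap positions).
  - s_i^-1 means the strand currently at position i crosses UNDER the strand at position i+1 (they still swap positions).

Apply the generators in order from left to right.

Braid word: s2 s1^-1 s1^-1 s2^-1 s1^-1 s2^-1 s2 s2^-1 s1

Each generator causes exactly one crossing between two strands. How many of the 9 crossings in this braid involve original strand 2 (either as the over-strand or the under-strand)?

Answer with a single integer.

Gen 1: crossing 2x3. Involves strand 2? yes. Count so far: 1
Gen 2: crossing 1x3. Involves strand 2? no. Count so far: 1
Gen 3: crossing 3x1. Involves strand 2? no. Count so far: 1
Gen 4: crossing 3x2. Involves strand 2? yes. Count so far: 2
Gen 5: crossing 1x2. Involves strand 2? yes. Count so far: 3
Gen 6: crossing 1x3. Involves strand 2? no. Count so far: 3
Gen 7: crossing 3x1. Involves strand 2? no. Count so far: 3
Gen 8: crossing 1x3. Involves strand 2? no. Count so far: 3
Gen 9: crossing 2x3. Involves strand 2? yes. Count so far: 4

Answer: 4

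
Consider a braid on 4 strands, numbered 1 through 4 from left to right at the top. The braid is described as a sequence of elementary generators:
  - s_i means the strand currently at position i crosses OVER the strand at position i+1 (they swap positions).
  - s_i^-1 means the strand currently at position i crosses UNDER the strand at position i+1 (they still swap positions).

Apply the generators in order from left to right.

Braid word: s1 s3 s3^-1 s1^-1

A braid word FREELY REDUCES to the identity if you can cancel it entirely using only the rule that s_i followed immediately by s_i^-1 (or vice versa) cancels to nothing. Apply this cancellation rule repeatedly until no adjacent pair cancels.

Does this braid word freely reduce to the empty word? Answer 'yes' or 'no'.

Answer: yes

Derivation:
Gen 1 (s1): push. Stack: [s1]
Gen 2 (s3): push. Stack: [s1 s3]
Gen 3 (s3^-1): cancels prior s3. Stack: [s1]
Gen 4 (s1^-1): cancels prior s1. Stack: []
Reduced word: (empty)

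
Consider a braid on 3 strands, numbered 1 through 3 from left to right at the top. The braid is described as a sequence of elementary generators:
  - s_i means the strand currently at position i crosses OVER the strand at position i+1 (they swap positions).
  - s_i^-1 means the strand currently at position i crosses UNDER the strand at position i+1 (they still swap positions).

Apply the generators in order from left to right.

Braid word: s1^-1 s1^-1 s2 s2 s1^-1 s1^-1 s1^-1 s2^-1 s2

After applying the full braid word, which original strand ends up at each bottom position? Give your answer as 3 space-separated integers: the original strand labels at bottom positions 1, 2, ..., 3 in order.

Answer: 2 1 3

Derivation:
Gen 1 (s1^-1): strand 1 crosses under strand 2. Perm now: [2 1 3]
Gen 2 (s1^-1): strand 2 crosses under strand 1. Perm now: [1 2 3]
Gen 3 (s2): strand 2 crosses over strand 3. Perm now: [1 3 2]
Gen 4 (s2): strand 3 crosses over strand 2. Perm now: [1 2 3]
Gen 5 (s1^-1): strand 1 crosses under strand 2. Perm now: [2 1 3]
Gen 6 (s1^-1): strand 2 crosses under strand 1. Perm now: [1 2 3]
Gen 7 (s1^-1): strand 1 crosses under strand 2. Perm now: [2 1 3]
Gen 8 (s2^-1): strand 1 crosses under strand 3. Perm now: [2 3 1]
Gen 9 (s2): strand 3 crosses over strand 1. Perm now: [2 1 3]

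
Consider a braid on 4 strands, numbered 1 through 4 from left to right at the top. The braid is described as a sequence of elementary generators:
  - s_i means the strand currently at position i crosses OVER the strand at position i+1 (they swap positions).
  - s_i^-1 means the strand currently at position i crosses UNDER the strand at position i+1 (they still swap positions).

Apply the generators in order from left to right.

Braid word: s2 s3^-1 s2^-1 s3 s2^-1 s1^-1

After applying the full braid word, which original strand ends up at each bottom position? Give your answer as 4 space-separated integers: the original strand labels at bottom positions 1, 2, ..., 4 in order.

Gen 1 (s2): strand 2 crosses over strand 3. Perm now: [1 3 2 4]
Gen 2 (s3^-1): strand 2 crosses under strand 4. Perm now: [1 3 4 2]
Gen 3 (s2^-1): strand 3 crosses under strand 4. Perm now: [1 4 3 2]
Gen 4 (s3): strand 3 crosses over strand 2. Perm now: [1 4 2 3]
Gen 5 (s2^-1): strand 4 crosses under strand 2. Perm now: [1 2 4 3]
Gen 6 (s1^-1): strand 1 crosses under strand 2. Perm now: [2 1 4 3]

Answer: 2 1 4 3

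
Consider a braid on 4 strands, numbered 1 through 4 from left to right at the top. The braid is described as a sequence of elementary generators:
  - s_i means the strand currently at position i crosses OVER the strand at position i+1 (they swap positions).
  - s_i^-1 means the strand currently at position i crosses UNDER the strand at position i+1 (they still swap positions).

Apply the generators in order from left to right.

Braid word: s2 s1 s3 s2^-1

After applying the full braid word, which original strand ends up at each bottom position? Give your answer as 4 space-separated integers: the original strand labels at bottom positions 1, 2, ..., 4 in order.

Gen 1 (s2): strand 2 crosses over strand 3. Perm now: [1 3 2 4]
Gen 2 (s1): strand 1 crosses over strand 3. Perm now: [3 1 2 4]
Gen 3 (s3): strand 2 crosses over strand 4. Perm now: [3 1 4 2]
Gen 4 (s2^-1): strand 1 crosses under strand 4. Perm now: [3 4 1 2]

Answer: 3 4 1 2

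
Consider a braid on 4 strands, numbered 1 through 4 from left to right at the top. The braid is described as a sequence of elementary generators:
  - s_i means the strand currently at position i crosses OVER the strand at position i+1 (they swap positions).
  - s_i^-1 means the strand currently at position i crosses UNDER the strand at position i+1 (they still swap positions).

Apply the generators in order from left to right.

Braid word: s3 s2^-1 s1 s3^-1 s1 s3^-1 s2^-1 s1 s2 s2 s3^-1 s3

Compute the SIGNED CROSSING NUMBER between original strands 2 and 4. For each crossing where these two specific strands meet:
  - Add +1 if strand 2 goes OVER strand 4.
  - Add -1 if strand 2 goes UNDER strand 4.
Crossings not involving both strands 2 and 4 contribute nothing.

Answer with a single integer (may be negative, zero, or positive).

Gen 1: crossing 3x4. Both 2&4? no. Sum: 0
Gen 2: 2 under 4. Both 2&4? yes. Contrib: -1. Sum: -1
Gen 3: crossing 1x4. Both 2&4? no. Sum: -1
Gen 4: crossing 2x3. Both 2&4? no. Sum: -1
Gen 5: crossing 4x1. Both 2&4? no. Sum: -1
Gen 6: crossing 3x2. Both 2&4? no. Sum: -1
Gen 7: 4 under 2. Both 2&4? yes. Contrib: +1. Sum: 0
Gen 8: crossing 1x2. Both 2&4? no. Sum: 0
Gen 9: crossing 1x4. Both 2&4? no. Sum: 0
Gen 10: crossing 4x1. Both 2&4? no. Sum: 0
Gen 11: crossing 4x3. Both 2&4? no. Sum: 0
Gen 12: crossing 3x4. Both 2&4? no. Sum: 0

Answer: 0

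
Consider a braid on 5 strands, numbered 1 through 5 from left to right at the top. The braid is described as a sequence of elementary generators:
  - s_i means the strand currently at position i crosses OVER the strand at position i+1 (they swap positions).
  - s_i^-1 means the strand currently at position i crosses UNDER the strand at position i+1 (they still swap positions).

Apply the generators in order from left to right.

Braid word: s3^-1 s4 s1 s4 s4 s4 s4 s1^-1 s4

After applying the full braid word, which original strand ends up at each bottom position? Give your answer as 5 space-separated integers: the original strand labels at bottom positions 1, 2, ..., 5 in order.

Gen 1 (s3^-1): strand 3 crosses under strand 4. Perm now: [1 2 4 3 5]
Gen 2 (s4): strand 3 crosses over strand 5. Perm now: [1 2 4 5 3]
Gen 3 (s1): strand 1 crosses over strand 2. Perm now: [2 1 4 5 3]
Gen 4 (s4): strand 5 crosses over strand 3. Perm now: [2 1 4 3 5]
Gen 5 (s4): strand 3 crosses over strand 5. Perm now: [2 1 4 5 3]
Gen 6 (s4): strand 5 crosses over strand 3. Perm now: [2 1 4 3 5]
Gen 7 (s4): strand 3 crosses over strand 5. Perm now: [2 1 4 5 3]
Gen 8 (s1^-1): strand 2 crosses under strand 1. Perm now: [1 2 4 5 3]
Gen 9 (s4): strand 5 crosses over strand 3. Perm now: [1 2 4 3 5]

Answer: 1 2 4 3 5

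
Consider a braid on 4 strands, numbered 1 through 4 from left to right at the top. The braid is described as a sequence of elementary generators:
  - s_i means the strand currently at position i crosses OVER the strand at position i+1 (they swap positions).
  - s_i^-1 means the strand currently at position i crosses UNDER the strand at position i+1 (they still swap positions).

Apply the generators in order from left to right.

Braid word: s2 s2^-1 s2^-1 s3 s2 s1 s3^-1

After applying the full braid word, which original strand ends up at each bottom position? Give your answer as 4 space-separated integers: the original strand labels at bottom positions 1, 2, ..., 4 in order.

Answer: 4 1 2 3

Derivation:
Gen 1 (s2): strand 2 crosses over strand 3. Perm now: [1 3 2 4]
Gen 2 (s2^-1): strand 3 crosses under strand 2. Perm now: [1 2 3 4]
Gen 3 (s2^-1): strand 2 crosses under strand 3. Perm now: [1 3 2 4]
Gen 4 (s3): strand 2 crosses over strand 4. Perm now: [1 3 4 2]
Gen 5 (s2): strand 3 crosses over strand 4. Perm now: [1 4 3 2]
Gen 6 (s1): strand 1 crosses over strand 4. Perm now: [4 1 3 2]
Gen 7 (s3^-1): strand 3 crosses under strand 2. Perm now: [4 1 2 3]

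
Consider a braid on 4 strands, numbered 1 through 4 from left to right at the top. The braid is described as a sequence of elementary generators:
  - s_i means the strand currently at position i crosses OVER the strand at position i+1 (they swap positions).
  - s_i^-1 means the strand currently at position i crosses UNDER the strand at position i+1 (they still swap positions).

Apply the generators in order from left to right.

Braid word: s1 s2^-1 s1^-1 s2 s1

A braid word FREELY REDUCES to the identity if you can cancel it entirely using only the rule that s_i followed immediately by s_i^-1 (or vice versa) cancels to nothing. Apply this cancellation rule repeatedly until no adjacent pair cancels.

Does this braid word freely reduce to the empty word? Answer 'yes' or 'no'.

Answer: no

Derivation:
Gen 1 (s1): push. Stack: [s1]
Gen 2 (s2^-1): push. Stack: [s1 s2^-1]
Gen 3 (s1^-1): push. Stack: [s1 s2^-1 s1^-1]
Gen 4 (s2): push. Stack: [s1 s2^-1 s1^-1 s2]
Gen 5 (s1): push. Stack: [s1 s2^-1 s1^-1 s2 s1]
Reduced word: s1 s2^-1 s1^-1 s2 s1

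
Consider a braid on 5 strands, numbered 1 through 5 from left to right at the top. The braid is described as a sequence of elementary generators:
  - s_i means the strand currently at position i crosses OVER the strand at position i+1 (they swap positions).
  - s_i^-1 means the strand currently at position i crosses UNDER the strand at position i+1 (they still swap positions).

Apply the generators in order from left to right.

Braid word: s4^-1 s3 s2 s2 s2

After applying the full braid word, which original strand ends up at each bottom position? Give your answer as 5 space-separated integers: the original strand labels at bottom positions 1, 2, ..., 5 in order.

Gen 1 (s4^-1): strand 4 crosses under strand 5. Perm now: [1 2 3 5 4]
Gen 2 (s3): strand 3 crosses over strand 5. Perm now: [1 2 5 3 4]
Gen 3 (s2): strand 2 crosses over strand 5. Perm now: [1 5 2 3 4]
Gen 4 (s2): strand 5 crosses over strand 2. Perm now: [1 2 5 3 4]
Gen 5 (s2): strand 2 crosses over strand 5. Perm now: [1 5 2 3 4]

Answer: 1 5 2 3 4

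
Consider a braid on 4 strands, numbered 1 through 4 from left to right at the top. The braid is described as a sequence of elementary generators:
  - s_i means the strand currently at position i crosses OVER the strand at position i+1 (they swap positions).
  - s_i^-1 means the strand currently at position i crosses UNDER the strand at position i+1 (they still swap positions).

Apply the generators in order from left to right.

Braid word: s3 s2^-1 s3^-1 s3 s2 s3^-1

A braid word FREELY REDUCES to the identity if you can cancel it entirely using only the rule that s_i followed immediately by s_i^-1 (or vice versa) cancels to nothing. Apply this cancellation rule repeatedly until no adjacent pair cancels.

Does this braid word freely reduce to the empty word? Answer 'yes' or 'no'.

Gen 1 (s3): push. Stack: [s3]
Gen 2 (s2^-1): push. Stack: [s3 s2^-1]
Gen 3 (s3^-1): push. Stack: [s3 s2^-1 s3^-1]
Gen 4 (s3): cancels prior s3^-1. Stack: [s3 s2^-1]
Gen 5 (s2): cancels prior s2^-1. Stack: [s3]
Gen 6 (s3^-1): cancels prior s3. Stack: []
Reduced word: (empty)

Answer: yes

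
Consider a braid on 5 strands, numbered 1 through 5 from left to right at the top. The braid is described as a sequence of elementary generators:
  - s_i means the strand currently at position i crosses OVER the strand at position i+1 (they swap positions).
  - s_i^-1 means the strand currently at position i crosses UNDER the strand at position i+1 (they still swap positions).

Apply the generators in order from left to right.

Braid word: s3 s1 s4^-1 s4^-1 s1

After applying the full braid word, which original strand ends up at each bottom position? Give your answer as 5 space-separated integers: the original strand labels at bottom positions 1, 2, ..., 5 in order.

Answer: 1 2 4 3 5

Derivation:
Gen 1 (s3): strand 3 crosses over strand 4. Perm now: [1 2 4 3 5]
Gen 2 (s1): strand 1 crosses over strand 2. Perm now: [2 1 4 3 5]
Gen 3 (s4^-1): strand 3 crosses under strand 5. Perm now: [2 1 4 5 3]
Gen 4 (s4^-1): strand 5 crosses under strand 3. Perm now: [2 1 4 3 5]
Gen 5 (s1): strand 2 crosses over strand 1. Perm now: [1 2 4 3 5]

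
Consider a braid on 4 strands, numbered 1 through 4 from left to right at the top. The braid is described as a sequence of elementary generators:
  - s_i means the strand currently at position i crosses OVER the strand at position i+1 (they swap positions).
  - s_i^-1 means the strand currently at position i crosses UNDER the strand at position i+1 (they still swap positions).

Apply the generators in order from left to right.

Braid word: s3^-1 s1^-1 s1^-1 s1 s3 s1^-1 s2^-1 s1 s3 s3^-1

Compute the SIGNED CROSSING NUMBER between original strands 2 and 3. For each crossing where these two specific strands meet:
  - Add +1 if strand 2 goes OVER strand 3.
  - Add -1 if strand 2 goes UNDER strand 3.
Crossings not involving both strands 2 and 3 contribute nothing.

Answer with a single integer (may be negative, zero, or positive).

Answer: -1

Derivation:
Gen 1: crossing 3x4. Both 2&3? no. Sum: 0
Gen 2: crossing 1x2. Both 2&3? no. Sum: 0
Gen 3: crossing 2x1. Both 2&3? no. Sum: 0
Gen 4: crossing 1x2. Both 2&3? no. Sum: 0
Gen 5: crossing 4x3. Both 2&3? no. Sum: 0
Gen 6: crossing 2x1. Both 2&3? no. Sum: 0
Gen 7: 2 under 3. Both 2&3? yes. Contrib: -1. Sum: -1
Gen 8: crossing 1x3. Both 2&3? no. Sum: -1
Gen 9: crossing 2x4. Both 2&3? no. Sum: -1
Gen 10: crossing 4x2. Both 2&3? no. Sum: -1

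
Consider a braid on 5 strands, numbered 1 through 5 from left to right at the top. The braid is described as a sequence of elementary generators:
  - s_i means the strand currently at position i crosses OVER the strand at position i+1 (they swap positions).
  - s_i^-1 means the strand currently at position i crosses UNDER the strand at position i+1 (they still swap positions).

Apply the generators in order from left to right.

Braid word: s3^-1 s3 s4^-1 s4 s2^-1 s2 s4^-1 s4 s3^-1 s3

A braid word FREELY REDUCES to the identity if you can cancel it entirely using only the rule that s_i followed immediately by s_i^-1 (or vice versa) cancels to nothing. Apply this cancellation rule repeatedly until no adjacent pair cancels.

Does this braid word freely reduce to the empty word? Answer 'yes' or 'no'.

Gen 1 (s3^-1): push. Stack: [s3^-1]
Gen 2 (s3): cancels prior s3^-1. Stack: []
Gen 3 (s4^-1): push. Stack: [s4^-1]
Gen 4 (s4): cancels prior s4^-1. Stack: []
Gen 5 (s2^-1): push. Stack: [s2^-1]
Gen 6 (s2): cancels prior s2^-1. Stack: []
Gen 7 (s4^-1): push. Stack: [s4^-1]
Gen 8 (s4): cancels prior s4^-1. Stack: []
Gen 9 (s3^-1): push. Stack: [s3^-1]
Gen 10 (s3): cancels prior s3^-1. Stack: []
Reduced word: (empty)

Answer: yes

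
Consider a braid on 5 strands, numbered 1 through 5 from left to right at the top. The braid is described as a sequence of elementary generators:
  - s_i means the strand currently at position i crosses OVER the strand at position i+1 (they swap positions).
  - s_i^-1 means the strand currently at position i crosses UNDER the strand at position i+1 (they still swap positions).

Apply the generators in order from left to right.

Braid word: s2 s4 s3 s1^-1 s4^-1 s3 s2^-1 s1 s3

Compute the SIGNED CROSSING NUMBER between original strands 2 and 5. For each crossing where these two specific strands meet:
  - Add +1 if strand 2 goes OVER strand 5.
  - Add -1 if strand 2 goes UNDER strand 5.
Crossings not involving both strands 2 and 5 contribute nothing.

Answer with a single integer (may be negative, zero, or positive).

Gen 1: crossing 2x3. Both 2&5? no. Sum: 0
Gen 2: crossing 4x5. Both 2&5? no. Sum: 0
Gen 3: 2 over 5. Both 2&5? yes. Contrib: +1. Sum: 1
Gen 4: crossing 1x3. Both 2&5? no. Sum: 1
Gen 5: crossing 2x4. Both 2&5? no. Sum: 1
Gen 6: crossing 5x4. Both 2&5? no. Sum: 1
Gen 7: crossing 1x4. Both 2&5? no. Sum: 1
Gen 8: crossing 3x4. Both 2&5? no. Sum: 1
Gen 9: crossing 1x5. Both 2&5? no. Sum: 1

Answer: 1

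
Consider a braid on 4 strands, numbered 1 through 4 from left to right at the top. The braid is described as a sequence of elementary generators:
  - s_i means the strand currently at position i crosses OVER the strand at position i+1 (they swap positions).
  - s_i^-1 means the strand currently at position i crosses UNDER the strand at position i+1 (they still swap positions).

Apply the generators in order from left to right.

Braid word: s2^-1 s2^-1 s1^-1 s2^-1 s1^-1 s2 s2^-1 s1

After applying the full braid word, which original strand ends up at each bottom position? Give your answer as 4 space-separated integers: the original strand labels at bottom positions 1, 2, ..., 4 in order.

Answer: 2 3 1 4

Derivation:
Gen 1 (s2^-1): strand 2 crosses under strand 3. Perm now: [1 3 2 4]
Gen 2 (s2^-1): strand 3 crosses under strand 2. Perm now: [1 2 3 4]
Gen 3 (s1^-1): strand 1 crosses under strand 2. Perm now: [2 1 3 4]
Gen 4 (s2^-1): strand 1 crosses under strand 3. Perm now: [2 3 1 4]
Gen 5 (s1^-1): strand 2 crosses under strand 3. Perm now: [3 2 1 4]
Gen 6 (s2): strand 2 crosses over strand 1. Perm now: [3 1 2 4]
Gen 7 (s2^-1): strand 1 crosses under strand 2. Perm now: [3 2 1 4]
Gen 8 (s1): strand 3 crosses over strand 2. Perm now: [2 3 1 4]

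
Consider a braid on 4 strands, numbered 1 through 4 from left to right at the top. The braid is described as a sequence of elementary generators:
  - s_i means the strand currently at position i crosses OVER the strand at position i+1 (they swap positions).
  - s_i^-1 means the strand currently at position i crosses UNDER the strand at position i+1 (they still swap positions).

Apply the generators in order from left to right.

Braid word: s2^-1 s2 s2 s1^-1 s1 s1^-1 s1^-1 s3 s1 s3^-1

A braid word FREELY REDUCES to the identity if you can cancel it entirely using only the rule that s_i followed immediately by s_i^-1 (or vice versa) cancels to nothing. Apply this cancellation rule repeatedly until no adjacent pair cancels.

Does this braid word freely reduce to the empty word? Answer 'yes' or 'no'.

Answer: no

Derivation:
Gen 1 (s2^-1): push. Stack: [s2^-1]
Gen 2 (s2): cancels prior s2^-1. Stack: []
Gen 3 (s2): push. Stack: [s2]
Gen 4 (s1^-1): push. Stack: [s2 s1^-1]
Gen 5 (s1): cancels prior s1^-1. Stack: [s2]
Gen 6 (s1^-1): push. Stack: [s2 s1^-1]
Gen 7 (s1^-1): push. Stack: [s2 s1^-1 s1^-1]
Gen 8 (s3): push. Stack: [s2 s1^-1 s1^-1 s3]
Gen 9 (s1): push. Stack: [s2 s1^-1 s1^-1 s3 s1]
Gen 10 (s3^-1): push. Stack: [s2 s1^-1 s1^-1 s3 s1 s3^-1]
Reduced word: s2 s1^-1 s1^-1 s3 s1 s3^-1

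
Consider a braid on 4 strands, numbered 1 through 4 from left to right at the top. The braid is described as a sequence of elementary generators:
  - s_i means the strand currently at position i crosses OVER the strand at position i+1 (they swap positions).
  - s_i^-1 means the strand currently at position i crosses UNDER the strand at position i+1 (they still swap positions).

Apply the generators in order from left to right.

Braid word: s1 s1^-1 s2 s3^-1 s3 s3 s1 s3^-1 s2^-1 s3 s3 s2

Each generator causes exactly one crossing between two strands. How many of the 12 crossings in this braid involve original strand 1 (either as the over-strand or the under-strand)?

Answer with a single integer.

Gen 1: crossing 1x2. Involves strand 1? yes. Count so far: 1
Gen 2: crossing 2x1. Involves strand 1? yes. Count so far: 2
Gen 3: crossing 2x3. Involves strand 1? no. Count so far: 2
Gen 4: crossing 2x4. Involves strand 1? no. Count so far: 2
Gen 5: crossing 4x2. Involves strand 1? no. Count so far: 2
Gen 6: crossing 2x4. Involves strand 1? no. Count so far: 2
Gen 7: crossing 1x3. Involves strand 1? yes. Count so far: 3
Gen 8: crossing 4x2. Involves strand 1? no. Count so far: 3
Gen 9: crossing 1x2. Involves strand 1? yes. Count so far: 4
Gen 10: crossing 1x4. Involves strand 1? yes. Count so far: 5
Gen 11: crossing 4x1. Involves strand 1? yes. Count so far: 6
Gen 12: crossing 2x1. Involves strand 1? yes. Count so far: 7

Answer: 7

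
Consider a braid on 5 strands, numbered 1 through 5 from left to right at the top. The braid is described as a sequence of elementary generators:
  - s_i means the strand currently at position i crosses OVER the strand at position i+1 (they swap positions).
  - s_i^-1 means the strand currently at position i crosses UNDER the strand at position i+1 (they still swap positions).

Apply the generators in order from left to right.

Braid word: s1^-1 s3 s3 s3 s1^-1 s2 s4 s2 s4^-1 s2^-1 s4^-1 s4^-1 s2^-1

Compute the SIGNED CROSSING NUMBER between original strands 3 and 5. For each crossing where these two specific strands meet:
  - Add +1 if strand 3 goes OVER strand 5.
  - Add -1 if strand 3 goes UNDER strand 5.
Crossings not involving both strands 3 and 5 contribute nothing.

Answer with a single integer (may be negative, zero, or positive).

Gen 1: crossing 1x2. Both 3&5? no. Sum: 0
Gen 2: crossing 3x4. Both 3&5? no. Sum: 0
Gen 3: crossing 4x3. Both 3&5? no. Sum: 0
Gen 4: crossing 3x4. Both 3&5? no. Sum: 0
Gen 5: crossing 2x1. Both 3&5? no. Sum: 0
Gen 6: crossing 2x4. Both 3&5? no. Sum: 0
Gen 7: 3 over 5. Both 3&5? yes. Contrib: +1. Sum: 1
Gen 8: crossing 4x2. Both 3&5? no. Sum: 1
Gen 9: 5 under 3. Both 3&5? yes. Contrib: +1. Sum: 2
Gen 10: crossing 2x4. Both 3&5? no. Sum: 2
Gen 11: 3 under 5. Both 3&5? yes. Contrib: -1. Sum: 1
Gen 12: 5 under 3. Both 3&5? yes. Contrib: +1. Sum: 2
Gen 13: crossing 4x2. Both 3&5? no. Sum: 2

Answer: 2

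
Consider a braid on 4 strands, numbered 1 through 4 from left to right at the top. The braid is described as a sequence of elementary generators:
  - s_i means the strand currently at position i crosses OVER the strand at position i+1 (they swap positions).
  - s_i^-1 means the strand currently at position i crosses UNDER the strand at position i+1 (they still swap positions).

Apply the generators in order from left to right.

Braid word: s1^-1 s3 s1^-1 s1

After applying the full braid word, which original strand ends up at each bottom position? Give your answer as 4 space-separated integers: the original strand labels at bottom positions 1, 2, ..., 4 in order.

Gen 1 (s1^-1): strand 1 crosses under strand 2. Perm now: [2 1 3 4]
Gen 2 (s3): strand 3 crosses over strand 4. Perm now: [2 1 4 3]
Gen 3 (s1^-1): strand 2 crosses under strand 1. Perm now: [1 2 4 3]
Gen 4 (s1): strand 1 crosses over strand 2. Perm now: [2 1 4 3]

Answer: 2 1 4 3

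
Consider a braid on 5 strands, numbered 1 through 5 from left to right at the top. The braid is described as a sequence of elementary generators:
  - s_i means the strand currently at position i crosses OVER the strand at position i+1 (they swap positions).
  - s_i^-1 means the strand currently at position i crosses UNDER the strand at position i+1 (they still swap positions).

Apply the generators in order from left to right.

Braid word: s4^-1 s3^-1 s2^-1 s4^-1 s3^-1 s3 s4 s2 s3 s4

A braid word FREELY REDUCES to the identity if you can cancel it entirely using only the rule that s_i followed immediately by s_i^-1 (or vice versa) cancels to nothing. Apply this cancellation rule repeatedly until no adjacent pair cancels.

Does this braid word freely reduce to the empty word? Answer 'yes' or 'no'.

Gen 1 (s4^-1): push. Stack: [s4^-1]
Gen 2 (s3^-1): push. Stack: [s4^-1 s3^-1]
Gen 3 (s2^-1): push. Stack: [s4^-1 s3^-1 s2^-1]
Gen 4 (s4^-1): push. Stack: [s4^-1 s3^-1 s2^-1 s4^-1]
Gen 5 (s3^-1): push. Stack: [s4^-1 s3^-1 s2^-1 s4^-1 s3^-1]
Gen 6 (s3): cancels prior s3^-1. Stack: [s4^-1 s3^-1 s2^-1 s4^-1]
Gen 7 (s4): cancels prior s4^-1. Stack: [s4^-1 s3^-1 s2^-1]
Gen 8 (s2): cancels prior s2^-1. Stack: [s4^-1 s3^-1]
Gen 9 (s3): cancels prior s3^-1. Stack: [s4^-1]
Gen 10 (s4): cancels prior s4^-1. Stack: []
Reduced word: (empty)

Answer: yes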